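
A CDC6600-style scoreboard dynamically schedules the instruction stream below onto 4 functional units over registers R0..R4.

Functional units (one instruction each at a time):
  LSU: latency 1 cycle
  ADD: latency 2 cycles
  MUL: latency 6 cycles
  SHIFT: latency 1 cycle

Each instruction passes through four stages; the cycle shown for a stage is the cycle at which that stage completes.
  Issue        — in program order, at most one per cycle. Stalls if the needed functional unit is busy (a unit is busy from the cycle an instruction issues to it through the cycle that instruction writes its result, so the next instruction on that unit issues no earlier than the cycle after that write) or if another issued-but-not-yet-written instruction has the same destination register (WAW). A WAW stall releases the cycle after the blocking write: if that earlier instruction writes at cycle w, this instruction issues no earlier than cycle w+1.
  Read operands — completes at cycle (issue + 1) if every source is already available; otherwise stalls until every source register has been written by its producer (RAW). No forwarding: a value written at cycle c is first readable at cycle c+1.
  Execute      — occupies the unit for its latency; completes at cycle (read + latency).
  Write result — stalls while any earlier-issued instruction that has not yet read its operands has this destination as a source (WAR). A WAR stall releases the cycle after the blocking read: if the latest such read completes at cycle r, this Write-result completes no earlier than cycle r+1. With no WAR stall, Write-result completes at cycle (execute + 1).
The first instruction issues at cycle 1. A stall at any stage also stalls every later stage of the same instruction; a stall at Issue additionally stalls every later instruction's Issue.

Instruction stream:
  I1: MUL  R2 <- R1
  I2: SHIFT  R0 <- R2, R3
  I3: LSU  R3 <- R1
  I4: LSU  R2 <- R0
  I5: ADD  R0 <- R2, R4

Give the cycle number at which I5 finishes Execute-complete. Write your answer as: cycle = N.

I1: IS=1 RO=2 EX=8 WR=9
I2: IS=2 RO=10 EX=11 WR=12  [RAW R2: wait I1 write@9]
I3: IS=3 RO=4 EX=5 WR=11  [WAR R3: wait I2 read@10]
I4: IS=12 RO=13 EX=14 WR=15  [struct: LSU busy until I3 writes@11]
I5: IS=13 RO=16 EX=18 WR=19  [RAW R2: wait I4 write@15]

cycle = 18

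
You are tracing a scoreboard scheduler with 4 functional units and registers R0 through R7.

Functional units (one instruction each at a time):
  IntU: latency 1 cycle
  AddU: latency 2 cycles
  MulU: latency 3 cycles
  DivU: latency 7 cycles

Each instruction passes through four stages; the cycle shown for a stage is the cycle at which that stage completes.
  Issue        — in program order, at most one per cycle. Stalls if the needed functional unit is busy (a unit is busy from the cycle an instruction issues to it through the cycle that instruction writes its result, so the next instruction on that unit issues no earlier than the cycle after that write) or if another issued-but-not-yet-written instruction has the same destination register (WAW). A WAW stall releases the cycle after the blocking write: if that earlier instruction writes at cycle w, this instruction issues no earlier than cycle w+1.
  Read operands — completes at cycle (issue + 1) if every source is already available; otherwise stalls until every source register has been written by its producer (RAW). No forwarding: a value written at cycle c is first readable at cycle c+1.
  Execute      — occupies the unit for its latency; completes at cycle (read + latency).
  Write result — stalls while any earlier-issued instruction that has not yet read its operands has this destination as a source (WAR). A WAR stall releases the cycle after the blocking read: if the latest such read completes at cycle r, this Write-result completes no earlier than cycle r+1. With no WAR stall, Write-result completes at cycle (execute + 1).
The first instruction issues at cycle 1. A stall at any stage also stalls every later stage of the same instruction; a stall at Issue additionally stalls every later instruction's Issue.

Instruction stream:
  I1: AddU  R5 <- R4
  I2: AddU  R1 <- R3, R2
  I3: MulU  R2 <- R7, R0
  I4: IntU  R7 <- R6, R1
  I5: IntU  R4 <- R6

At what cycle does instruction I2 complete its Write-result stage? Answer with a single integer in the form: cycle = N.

t=1  I1 issues→AddU
t=2  I1 reads
t=4  I1 exec-done
t=5  I1 writes R5
t=6  I2 issues→AddU
t=7  I2 reads; I3 issues→MulU
t=8  I3 reads; I4 issues→IntU
t=9  I2 exec-done
t=10  I2 writes R1
t=11  I3 exec-done; I4 reads
t=12  I3 writes R2; I4 exec-done
t=13  I4 writes R7
t=14  I5 issues→IntU
t=15  I5 reads
t=16  I5 exec-done
t=17  I5 writes R4

cycle = 10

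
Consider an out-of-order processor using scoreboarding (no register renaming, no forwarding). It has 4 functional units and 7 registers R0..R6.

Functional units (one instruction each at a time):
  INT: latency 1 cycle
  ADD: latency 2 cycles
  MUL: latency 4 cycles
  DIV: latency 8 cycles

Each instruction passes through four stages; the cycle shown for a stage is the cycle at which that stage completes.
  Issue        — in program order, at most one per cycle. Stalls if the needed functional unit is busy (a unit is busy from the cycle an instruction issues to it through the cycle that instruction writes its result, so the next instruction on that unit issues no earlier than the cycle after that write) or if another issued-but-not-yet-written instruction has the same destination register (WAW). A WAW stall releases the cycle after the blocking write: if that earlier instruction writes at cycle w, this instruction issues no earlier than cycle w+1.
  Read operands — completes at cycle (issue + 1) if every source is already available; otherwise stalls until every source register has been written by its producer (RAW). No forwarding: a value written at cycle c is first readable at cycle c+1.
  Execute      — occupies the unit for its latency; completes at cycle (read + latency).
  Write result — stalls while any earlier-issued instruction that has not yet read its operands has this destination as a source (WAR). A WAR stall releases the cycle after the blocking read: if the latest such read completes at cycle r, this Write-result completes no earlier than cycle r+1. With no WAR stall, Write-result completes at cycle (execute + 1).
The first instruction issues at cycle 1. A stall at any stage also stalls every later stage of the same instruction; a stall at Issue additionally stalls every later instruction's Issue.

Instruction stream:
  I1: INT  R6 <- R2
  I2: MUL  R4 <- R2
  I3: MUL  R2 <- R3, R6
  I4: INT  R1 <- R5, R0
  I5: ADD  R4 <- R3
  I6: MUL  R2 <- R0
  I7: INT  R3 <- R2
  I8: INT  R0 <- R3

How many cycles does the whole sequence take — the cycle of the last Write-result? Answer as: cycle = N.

cycle = 29

I1 -> (1, 2, 3, 4)
I2 -> (2, 3, 7, 8)
I3 -> (9, 10, 14, 15)  // struct: MUL busy until I2 writes@8
I4 -> (10, 11, 12, 13)
I5 -> (11, 12, 14, 15)
I6 -> (16, 17, 21, 22)  // struct: MUL busy until I3 writes@15
I7 -> (17, 23, 24, 25)  // RAW R2: wait I6 write@22
I8 -> (26, 27, 28, 29)  // struct: INT busy until I7 writes@25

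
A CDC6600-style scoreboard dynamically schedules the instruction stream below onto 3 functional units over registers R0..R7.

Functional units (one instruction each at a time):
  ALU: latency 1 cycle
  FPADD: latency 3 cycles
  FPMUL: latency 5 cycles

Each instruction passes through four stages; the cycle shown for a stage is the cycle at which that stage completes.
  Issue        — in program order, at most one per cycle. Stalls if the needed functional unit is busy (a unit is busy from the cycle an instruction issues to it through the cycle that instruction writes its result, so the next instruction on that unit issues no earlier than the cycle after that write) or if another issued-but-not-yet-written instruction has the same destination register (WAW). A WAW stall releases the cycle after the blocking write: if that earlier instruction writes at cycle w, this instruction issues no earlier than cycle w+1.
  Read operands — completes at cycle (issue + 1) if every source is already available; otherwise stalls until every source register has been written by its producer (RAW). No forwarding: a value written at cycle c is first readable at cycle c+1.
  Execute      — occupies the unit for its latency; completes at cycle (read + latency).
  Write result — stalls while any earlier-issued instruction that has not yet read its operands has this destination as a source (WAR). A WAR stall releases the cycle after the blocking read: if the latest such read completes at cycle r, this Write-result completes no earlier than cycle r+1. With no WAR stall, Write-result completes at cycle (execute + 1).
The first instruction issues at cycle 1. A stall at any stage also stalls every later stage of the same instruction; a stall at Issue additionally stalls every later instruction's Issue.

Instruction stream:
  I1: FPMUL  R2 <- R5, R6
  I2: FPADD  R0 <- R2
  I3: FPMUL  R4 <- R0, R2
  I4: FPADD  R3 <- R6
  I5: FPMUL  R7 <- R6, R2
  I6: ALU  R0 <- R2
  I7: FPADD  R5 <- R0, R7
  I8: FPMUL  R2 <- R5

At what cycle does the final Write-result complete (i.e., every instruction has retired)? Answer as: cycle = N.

cycle = 40

c1: I1 dispatched to FPMUL
c2: I1 operands ready · I2 dispatched to FPADD
c7: I1 complete
c8: R2←I1
c9: I2 operands ready · I3 dispatched to FPMUL
c12: I2 complete
c13: R0←I2
c14: I3 operands ready · I4 dispatched to FPADD
c15: I4 operands ready
c18: I4 complete
c19: I3 complete · R3←I4
c20: R4←I3
c21: I5 dispatched to FPMUL
c22: I5 operands ready · I6 dispatched to ALU
c23: I6 operands ready · I7 dispatched to FPADD
c24: I6 complete
c25: R0←I6
c27: I5 complete
c28: R7←I5
c29: I7 operands ready · I8 dispatched to FPMUL
c32: I7 complete
c33: R5←I7
c34: I8 operands ready
c39: I8 complete
c40: R2←I8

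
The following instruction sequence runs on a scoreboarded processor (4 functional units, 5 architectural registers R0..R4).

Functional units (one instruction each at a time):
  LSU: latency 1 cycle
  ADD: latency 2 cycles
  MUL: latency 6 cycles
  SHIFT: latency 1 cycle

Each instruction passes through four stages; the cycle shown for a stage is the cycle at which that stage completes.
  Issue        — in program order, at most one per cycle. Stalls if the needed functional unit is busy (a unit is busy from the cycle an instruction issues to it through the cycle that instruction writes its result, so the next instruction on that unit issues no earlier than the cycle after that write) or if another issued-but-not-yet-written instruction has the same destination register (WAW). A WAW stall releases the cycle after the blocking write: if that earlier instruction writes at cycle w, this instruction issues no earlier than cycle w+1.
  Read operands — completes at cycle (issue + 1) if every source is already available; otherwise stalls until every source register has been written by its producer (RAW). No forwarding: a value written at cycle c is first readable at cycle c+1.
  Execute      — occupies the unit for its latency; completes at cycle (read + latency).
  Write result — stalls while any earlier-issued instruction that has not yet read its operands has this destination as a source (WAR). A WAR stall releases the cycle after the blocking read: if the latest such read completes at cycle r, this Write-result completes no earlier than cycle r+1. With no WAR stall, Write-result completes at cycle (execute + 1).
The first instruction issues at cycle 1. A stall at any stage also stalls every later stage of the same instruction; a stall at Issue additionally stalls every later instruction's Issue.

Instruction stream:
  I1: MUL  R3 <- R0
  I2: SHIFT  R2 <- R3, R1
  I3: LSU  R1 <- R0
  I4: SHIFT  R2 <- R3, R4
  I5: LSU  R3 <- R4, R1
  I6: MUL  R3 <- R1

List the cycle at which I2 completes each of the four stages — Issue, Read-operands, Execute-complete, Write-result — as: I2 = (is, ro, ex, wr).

[I1] 1/2/8/9
[I2] 2/10/11/12  (RAW R3: wait I1 write@9)
[I3] 3/4/5/11  (WAR R1: wait I2 read@10)
[I4] 13/14/15/16  (struct: SHIFT busy until I2 writes@12)
[I5] 14/15/16/17
[I6] 18/19/25/26  (WAW R3: wait I5 write@17)

I2 = (2, 10, 11, 12)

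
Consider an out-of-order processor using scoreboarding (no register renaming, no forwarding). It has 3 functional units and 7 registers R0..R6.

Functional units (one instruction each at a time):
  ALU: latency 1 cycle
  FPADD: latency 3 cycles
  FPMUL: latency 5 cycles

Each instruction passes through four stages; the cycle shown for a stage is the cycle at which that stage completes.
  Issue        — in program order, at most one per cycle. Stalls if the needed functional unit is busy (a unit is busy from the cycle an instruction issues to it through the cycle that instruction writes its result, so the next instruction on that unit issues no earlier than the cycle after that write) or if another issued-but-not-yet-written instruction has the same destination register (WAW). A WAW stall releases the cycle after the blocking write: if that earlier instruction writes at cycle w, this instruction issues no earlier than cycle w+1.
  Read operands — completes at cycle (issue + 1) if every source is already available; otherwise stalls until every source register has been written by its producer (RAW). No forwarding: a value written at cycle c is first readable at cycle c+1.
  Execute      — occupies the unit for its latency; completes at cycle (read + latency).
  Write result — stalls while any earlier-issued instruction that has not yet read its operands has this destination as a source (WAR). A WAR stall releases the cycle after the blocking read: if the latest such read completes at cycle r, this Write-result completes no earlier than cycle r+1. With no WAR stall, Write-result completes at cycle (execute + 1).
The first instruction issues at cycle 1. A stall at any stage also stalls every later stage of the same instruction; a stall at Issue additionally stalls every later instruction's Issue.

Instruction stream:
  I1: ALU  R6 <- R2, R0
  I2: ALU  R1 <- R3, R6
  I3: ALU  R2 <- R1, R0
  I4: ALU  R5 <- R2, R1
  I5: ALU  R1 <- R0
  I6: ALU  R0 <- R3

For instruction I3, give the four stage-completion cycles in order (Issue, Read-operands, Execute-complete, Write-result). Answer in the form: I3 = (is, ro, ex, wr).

I3 = (9, 10, 11, 12)

cycle 1: I1 dispatched to ALU
cycle 2: I1 operands ready
cycle 3: I1 complete
cycle 4: R6←I1
cycle 5: I2 dispatched to ALU
cycle 6: I2 operands ready
cycle 7: I2 complete
cycle 8: R1←I2
cycle 9: I3 dispatched to ALU
cycle 10: I3 operands ready
cycle 11: I3 complete
cycle 12: R2←I3
cycle 13: I4 dispatched to ALU
cycle 14: I4 operands ready
cycle 15: I4 complete
cycle 16: R5←I4
cycle 17: I5 dispatched to ALU
cycle 18: I5 operands ready
cycle 19: I5 complete
cycle 20: R1←I5
cycle 21: I6 dispatched to ALU
cycle 22: I6 operands ready
cycle 23: I6 complete
cycle 24: R0←I6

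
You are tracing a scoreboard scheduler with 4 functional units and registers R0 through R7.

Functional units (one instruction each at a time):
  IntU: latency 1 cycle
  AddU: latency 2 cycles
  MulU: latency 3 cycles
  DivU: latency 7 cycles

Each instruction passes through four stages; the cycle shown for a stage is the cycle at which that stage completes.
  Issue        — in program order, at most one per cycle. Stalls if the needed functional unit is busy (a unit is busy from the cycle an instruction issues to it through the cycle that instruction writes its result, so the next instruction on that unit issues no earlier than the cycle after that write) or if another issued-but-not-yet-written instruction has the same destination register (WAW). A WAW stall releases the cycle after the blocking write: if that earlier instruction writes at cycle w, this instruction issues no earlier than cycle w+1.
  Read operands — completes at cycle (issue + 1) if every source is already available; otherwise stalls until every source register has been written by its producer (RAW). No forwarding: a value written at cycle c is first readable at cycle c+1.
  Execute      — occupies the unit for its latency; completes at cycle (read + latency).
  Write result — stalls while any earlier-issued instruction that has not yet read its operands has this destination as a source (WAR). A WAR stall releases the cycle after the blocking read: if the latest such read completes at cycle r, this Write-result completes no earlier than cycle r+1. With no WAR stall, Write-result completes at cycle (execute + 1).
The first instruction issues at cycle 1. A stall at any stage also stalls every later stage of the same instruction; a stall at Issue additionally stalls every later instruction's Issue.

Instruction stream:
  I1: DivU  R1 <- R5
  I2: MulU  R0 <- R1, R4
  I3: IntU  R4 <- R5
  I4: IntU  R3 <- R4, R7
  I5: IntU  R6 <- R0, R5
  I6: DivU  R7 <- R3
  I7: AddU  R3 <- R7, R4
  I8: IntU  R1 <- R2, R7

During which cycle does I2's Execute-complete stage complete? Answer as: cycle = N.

1) issue 1, read 2, done 9, write 10
2) issue 2, read 11, done 14, write 15  <RAW R1: wait I1 write@10>
3) issue 3, read 4, done 5, write 12  <WAR R4: wait I2 read@11>
4) issue 13, read 14, done 15, write 16  <struct: IntU busy until I3 writes@12>
5) issue 17, read 18, done 19, write 20  <struct: IntU busy until I4 writes@16>
6) issue 18, read 19, done 26, write 27
7) issue 19, read 28, done 30, write 31  <RAW R7: wait I6 write@27>
8) issue 21, read 28, done 29, write 30  <struct: IntU busy until I5 writes@20 / RAW R7: wait I6 write@27>

cycle = 14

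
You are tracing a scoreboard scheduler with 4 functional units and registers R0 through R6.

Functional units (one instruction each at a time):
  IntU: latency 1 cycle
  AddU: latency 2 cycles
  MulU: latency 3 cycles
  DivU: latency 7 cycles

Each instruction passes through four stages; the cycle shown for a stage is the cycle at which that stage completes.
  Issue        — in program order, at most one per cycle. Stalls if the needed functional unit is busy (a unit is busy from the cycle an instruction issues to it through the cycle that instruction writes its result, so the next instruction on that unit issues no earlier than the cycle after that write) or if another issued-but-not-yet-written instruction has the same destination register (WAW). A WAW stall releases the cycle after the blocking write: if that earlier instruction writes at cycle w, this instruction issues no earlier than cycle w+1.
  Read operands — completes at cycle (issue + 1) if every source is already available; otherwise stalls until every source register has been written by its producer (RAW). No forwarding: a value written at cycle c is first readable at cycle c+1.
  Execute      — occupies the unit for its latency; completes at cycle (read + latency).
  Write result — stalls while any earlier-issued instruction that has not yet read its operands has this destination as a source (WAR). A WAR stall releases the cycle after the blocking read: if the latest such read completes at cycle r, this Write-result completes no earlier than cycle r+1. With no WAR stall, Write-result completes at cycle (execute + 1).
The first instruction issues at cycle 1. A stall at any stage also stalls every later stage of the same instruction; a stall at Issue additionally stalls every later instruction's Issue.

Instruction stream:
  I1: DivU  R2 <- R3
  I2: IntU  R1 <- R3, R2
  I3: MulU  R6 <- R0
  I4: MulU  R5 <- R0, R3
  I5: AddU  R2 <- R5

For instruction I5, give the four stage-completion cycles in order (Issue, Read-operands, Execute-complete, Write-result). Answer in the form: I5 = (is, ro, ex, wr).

I1: IS=1 RO=2 EX=9 WR=10
I2: IS=2 RO=11 EX=12 WR=13  [RAW R2: wait I1 write@10]
I3: IS=3 RO=4 EX=7 WR=8
I4: IS=9 RO=10 EX=13 WR=14  [struct: MulU busy until I3 writes@8]
I5: IS=11 RO=15 EX=17 WR=18  [WAW R2: wait I1 write@10; RAW R5: wait I4 write@14]

I5 = (11, 15, 17, 18)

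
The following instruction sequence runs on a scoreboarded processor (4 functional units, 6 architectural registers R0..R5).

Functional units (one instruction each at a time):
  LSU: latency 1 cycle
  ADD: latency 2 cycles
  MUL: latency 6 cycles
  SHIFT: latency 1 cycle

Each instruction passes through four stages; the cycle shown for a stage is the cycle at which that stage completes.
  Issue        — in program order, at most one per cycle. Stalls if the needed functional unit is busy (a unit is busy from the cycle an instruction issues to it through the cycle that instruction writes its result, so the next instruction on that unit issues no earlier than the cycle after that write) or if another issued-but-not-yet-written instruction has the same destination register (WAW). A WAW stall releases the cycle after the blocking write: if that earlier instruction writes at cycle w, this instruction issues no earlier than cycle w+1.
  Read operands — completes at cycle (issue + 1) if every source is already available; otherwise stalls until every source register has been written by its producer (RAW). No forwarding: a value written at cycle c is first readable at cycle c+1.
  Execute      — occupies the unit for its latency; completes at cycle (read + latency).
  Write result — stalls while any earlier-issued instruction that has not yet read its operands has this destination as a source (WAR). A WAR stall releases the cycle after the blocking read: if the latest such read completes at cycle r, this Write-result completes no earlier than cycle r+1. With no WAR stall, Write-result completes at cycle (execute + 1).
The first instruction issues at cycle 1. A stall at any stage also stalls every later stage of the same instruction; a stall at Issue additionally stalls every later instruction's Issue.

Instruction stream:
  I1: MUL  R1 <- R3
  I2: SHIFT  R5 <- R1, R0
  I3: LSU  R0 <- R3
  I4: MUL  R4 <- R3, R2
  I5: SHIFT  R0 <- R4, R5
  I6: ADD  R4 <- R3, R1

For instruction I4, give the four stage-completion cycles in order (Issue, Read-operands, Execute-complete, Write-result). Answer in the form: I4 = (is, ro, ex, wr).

1) issue 1, read 2, done 8, write 9
2) issue 2, read 10, done 11, write 12  <RAW R1: wait I1 write@9>
3) issue 3, read 4, done 5, write 11  <WAR R0: wait I2 read@10>
4) issue 10, read 11, done 17, write 18  <struct: MUL busy until I1 writes@9>
5) issue 13, read 19, done 20, write 21  <struct: SHIFT busy until I2 writes@12 / RAW R4: wait I4 write@18>
6) issue 19, read 20, done 22, write 23  <WAW R4: wait I4 write@18>

I4 = (10, 11, 17, 18)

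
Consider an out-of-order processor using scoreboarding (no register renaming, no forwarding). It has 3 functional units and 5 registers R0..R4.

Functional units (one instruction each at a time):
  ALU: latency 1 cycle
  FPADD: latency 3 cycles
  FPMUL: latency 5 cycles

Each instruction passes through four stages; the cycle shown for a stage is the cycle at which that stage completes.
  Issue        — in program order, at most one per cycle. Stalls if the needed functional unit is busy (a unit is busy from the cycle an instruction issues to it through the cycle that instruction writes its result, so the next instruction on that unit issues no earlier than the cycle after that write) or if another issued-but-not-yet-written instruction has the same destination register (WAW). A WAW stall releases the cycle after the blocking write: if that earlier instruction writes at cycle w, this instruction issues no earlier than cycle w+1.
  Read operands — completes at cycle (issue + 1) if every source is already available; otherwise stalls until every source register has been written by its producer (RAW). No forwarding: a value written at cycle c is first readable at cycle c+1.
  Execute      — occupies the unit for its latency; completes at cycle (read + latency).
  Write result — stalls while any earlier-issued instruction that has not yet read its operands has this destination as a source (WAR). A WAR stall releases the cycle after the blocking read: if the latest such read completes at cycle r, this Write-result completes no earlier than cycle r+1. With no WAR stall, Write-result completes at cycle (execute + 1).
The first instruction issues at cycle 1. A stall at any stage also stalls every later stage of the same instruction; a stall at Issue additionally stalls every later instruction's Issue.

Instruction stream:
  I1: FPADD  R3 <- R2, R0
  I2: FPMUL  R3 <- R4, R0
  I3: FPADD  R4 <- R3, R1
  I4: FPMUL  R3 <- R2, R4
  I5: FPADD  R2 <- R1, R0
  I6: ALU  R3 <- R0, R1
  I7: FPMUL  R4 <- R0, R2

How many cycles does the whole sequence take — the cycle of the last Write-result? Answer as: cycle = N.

[1] issue I1 (FPADD)
[2] I1 read-ops
[5] I1 finished on FPADD
[6] I1→R3
[7] issue I2 (FPMUL)
[8] I2 read-ops · issue I3 (FPADD)
[13] I2 finished on FPMUL
[14] I2→R3
[15] I3 read-ops · issue I4 (FPMUL)
[18] I3 finished on FPADD
[19] I3→R4
[20] I4 read-ops · issue I5 (FPADD)
[21] I5 read-ops
[24] I5 finished on FPADD
[25] I4 finished on FPMUL · I5→R2
[26] I4→R3
[27] issue I6 (ALU)
[28] I6 read-ops · issue I7 (FPMUL)
[29] I6 finished on ALU · I7 read-ops
[30] I6→R3
[34] I7 finished on FPMUL
[35] I7→R4

cycle = 35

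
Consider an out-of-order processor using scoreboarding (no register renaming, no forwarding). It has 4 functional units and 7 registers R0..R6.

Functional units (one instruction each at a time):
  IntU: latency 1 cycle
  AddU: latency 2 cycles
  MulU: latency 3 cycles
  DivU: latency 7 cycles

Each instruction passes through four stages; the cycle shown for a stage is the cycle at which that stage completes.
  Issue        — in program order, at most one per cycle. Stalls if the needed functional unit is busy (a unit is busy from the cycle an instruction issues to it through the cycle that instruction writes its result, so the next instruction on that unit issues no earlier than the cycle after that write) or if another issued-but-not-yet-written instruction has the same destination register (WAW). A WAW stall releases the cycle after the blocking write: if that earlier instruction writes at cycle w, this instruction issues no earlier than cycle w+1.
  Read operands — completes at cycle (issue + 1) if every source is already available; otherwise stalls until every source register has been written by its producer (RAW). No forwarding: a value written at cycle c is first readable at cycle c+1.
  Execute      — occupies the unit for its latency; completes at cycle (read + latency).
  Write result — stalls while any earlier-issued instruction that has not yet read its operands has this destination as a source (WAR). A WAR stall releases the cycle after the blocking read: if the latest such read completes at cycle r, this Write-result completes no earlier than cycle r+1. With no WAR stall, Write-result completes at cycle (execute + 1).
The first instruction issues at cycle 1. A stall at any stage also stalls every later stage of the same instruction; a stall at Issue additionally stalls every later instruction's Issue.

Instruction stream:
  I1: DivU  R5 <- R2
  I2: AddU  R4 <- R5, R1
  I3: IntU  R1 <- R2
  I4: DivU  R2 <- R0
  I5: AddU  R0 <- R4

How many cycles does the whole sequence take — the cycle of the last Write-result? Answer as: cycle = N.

I1: IS=1 RO=2 EX=9 WR=10
I2: IS=2 RO=11 EX=13 WR=14  [RAW R5: wait I1 write@10]
I3: IS=3 RO=4 EX=5 WR=12  [WAR R1: wait I2 read@11]
I4: IS=11 RO=12 EX=19 WR=20  [struct: DivU busy until I1 writes@10]
I5: IS=15 RO=16 EX=18 WR=19  [struct: AddU busy until I2 writes@14]

cycle = 20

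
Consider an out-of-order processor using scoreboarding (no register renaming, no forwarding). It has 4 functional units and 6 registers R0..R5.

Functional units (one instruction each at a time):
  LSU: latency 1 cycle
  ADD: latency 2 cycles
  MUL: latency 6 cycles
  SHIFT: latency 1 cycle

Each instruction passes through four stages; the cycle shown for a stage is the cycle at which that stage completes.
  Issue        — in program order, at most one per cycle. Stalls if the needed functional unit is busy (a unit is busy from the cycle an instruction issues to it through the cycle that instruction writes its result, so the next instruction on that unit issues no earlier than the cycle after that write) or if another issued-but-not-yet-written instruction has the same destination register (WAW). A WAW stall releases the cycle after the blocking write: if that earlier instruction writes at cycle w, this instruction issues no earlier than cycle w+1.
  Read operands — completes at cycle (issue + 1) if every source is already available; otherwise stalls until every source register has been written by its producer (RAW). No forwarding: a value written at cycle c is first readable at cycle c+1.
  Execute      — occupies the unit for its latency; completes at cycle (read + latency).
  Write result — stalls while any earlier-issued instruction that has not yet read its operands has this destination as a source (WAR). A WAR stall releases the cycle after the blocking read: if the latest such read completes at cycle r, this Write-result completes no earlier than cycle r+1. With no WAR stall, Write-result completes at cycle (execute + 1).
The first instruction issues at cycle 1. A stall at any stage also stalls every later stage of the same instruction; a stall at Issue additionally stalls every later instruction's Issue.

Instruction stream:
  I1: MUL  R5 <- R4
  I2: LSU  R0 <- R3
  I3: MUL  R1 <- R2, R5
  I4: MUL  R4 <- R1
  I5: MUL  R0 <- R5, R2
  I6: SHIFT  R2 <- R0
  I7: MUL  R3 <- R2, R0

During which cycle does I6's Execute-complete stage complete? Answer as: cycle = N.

[1] I1→MUL
[2] I1 RO · I2→LSU
[3] I2 RO
[4] I2 EX
[5] I2 WR R0
[8] I1 EX
[9] I1 WR R5
[10] I3→MUL
[11] I3 RO
[17] I3 EX
[18] I3 WR R1
[19] I4→MUL
[20] I4 RO
[26] I4 EX
[27] I4 WR R4
[28] I5→MUL
[29] I5 RO · I6→SHIFT
[35] I5 EX
[36] I5 WR R0
[37] I6 RO · I7→MUL
[38] I6 EX
[39] I6 WR R2
[40] I7 RO
[46] I7 EX
[47] I7 WR R3

cycle = 38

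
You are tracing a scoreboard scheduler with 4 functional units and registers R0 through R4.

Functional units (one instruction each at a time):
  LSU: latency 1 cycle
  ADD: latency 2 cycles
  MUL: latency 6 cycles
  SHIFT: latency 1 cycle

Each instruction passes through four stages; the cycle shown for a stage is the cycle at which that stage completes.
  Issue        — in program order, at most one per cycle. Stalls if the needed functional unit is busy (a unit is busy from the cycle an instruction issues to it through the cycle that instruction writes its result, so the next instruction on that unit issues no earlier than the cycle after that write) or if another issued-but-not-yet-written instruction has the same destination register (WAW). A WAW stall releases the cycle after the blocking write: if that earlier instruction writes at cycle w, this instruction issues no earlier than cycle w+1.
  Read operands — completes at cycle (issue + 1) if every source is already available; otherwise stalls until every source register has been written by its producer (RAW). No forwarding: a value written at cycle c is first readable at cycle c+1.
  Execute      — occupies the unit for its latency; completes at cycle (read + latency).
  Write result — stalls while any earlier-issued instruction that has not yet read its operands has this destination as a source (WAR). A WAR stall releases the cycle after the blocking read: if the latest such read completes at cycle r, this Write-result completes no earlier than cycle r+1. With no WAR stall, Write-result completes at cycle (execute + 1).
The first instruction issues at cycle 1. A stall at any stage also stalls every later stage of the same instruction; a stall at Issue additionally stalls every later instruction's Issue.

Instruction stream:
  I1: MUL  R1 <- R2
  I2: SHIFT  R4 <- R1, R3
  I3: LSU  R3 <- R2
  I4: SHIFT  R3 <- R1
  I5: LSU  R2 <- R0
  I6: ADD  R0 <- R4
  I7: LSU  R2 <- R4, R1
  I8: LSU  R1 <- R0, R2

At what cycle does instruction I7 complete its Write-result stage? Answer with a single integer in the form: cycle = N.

cycle 1: issue I1 (MUL)
cycle 2: I1 read-ops · issue I2 (SHIFT)
cycle 3: issue I3 (LSU)
cycle 4: I3 read-ops
cycle 5: I3 finished on LSU
cycle 8: I1 finished on MUL
cycle 9: I1→R1
cycle 10: I2 read-ops
cycle 11: I2 finished on SHIFT · I3→R3
cycle 12: I2→R4
cycle 13: issue I4 (SHIFT)
cycle 14: I4 read-ops · issue I5 (LSU)
cycle 15: I4 finished on SHIFT · I5 read-ops · issue I6 (ADD)
cycle 16: I4→R3 · I5 finished on LSU · I6 read-ops
cycle 17: I5→R2
cycle 18: I6 finished on ADD · issue I7 (LSU)
cycle 19: I6→R0 · I7 read-ops
cycle 20: I7 finished on LSU
cycle 21: I7→R2
cycle 22: issue I8 (LSU)
cycle 23: I8 read-ops
cycle 24: I8 finished on LSU
cycle 25: I8→R1

cycle = 21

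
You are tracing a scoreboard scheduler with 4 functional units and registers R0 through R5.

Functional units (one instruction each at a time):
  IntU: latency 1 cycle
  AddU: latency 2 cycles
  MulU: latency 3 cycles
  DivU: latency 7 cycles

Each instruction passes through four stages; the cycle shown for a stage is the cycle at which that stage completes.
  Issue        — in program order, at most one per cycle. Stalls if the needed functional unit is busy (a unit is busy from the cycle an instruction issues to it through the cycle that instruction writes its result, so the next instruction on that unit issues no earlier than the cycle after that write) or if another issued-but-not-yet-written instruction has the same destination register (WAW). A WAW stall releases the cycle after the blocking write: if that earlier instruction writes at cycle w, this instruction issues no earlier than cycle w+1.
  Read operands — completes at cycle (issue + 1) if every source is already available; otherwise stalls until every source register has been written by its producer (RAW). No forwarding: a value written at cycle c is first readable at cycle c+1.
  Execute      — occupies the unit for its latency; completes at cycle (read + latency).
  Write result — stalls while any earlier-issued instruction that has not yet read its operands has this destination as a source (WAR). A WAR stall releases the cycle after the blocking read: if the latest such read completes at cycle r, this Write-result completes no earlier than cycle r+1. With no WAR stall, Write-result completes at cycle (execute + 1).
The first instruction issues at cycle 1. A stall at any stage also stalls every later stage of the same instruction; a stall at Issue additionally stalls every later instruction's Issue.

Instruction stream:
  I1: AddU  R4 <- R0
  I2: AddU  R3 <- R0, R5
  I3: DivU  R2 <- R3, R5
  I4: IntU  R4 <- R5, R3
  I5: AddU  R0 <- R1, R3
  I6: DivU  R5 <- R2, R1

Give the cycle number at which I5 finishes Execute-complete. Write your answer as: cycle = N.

cycle = 14

cycle 1: I1→AddU
cycle 2: I1 RO
cycle 4: I1 EX
cycle 5: I1 WR R4
cycle 6: I2→AddU
cycle 7: I2 RO · I3→DivU
cycle 8: I4→IntU
cycle 9: I2 EX
cycle 10: I2 WR R3
cycle 11: I3 RO · I4 RO · I5→AddU
cycle 12: I4 EX · I5 RO
cycle 13: I4 WR R4
cycle 14: I5 EX
cycle 15: I5 WR R0
cycle 18: I3 EX
cycle 19: I3 WR R2
cycle 20: I6→DivU
cycle 21: I6 RO
cycle 28: I6 EX
cycle 29: I6 WR R5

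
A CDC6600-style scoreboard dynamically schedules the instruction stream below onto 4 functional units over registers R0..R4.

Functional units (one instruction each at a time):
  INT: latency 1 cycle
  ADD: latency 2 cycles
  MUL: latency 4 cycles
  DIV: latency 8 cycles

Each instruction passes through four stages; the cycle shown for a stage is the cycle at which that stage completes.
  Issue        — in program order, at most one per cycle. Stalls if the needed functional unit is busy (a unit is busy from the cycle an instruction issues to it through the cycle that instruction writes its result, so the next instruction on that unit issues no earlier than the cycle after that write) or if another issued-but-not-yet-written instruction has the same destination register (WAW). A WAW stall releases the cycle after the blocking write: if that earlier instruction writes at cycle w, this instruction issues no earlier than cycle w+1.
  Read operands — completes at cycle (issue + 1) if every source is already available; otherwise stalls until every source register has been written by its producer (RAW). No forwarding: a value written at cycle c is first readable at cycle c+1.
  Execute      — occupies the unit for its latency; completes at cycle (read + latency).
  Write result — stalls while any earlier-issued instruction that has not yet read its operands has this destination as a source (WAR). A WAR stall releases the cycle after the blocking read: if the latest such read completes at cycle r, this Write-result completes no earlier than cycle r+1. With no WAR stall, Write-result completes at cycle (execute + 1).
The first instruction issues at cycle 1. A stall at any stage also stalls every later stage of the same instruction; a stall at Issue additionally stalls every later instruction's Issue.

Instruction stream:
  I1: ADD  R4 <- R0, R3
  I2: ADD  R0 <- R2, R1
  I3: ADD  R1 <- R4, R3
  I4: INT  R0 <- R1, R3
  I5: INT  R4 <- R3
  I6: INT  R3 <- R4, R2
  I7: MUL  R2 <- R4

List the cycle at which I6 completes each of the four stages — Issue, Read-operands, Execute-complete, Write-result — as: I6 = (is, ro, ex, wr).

t=1  I1→ADD
t=2  I1 RO
t=4  I1 EX
t=5  I1 WR R4
t=6  I2→ADD
t=7  I2 RO
t=9  I2 EX
t=10  I2 WR R0
t=11  I3→ADD
t=12  I3 RO | I4→INT
t=14  I3 EX
t=15  I3 WR R1
t=16  I4 RO
t=17  I4 EX
t=18  I4 WR R0
t=19  I5→INT
t=20  I5 RO
t=21  I5 EX
t=22  I5 WR R4
t=23  I6→INT
t=24  I6 RO | I7→MUL
t=25  I6 EX | I7 RO
t=26  I6 WR R3
t=29  I7 EX
t=30  I7 WR R2

I6 = (23, 24, 25, 26)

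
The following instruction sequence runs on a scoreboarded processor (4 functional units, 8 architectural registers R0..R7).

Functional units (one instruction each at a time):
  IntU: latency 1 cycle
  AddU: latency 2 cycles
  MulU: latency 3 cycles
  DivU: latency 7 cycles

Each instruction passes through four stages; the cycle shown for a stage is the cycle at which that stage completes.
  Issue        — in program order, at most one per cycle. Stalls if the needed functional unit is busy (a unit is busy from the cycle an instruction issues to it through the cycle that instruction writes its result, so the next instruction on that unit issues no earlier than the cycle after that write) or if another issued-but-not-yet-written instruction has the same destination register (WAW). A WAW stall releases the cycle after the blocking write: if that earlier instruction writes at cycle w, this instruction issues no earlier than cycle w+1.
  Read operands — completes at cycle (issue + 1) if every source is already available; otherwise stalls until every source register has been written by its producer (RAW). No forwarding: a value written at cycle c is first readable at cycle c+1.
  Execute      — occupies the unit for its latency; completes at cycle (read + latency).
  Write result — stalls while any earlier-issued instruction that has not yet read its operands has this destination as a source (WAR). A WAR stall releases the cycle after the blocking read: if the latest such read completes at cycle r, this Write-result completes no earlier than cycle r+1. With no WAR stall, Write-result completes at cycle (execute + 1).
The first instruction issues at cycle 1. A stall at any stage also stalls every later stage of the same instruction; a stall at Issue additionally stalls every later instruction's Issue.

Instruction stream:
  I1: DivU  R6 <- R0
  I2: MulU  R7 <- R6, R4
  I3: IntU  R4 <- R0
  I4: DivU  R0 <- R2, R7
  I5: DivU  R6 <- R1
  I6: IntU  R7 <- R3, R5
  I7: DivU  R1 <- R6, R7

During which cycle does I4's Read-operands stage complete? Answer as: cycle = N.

1) issue 1, read 2, done 9, write 10
2) issue 2, read 11, done 14, write 15  <RAW R6: wait I1 write@10>
3) issue 3, read 4, done 5, write 12  <WAR R4: wait I2 read@11>
4) issue 11, read 16, done 23, write 24  <struct: DivU busy until I1 writes@10 / RAW R7: wait I2 write@15>
5) issue 25, read 26, done 33, write 34  <struct: DivU busy until I4 writes@24>
6) issue 26, read 27, done 28, write 29
7) issue 35, read 36, done 43, write 44  <struct: DivU busy until I5 writes@34>

cycle = 16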